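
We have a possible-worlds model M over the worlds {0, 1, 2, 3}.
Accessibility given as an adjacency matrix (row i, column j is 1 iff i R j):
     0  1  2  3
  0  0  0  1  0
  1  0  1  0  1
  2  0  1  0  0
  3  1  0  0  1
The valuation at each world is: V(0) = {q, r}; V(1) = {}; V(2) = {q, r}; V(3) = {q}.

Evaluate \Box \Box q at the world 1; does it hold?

Recall that \Box ψ holds at a world iff ψ holds at every accessible world, and \Diamond ψ holds iff ψ holds at some accessible world.
At 1: \Box \Box q requires \Box q at every successor {1, 3}.
  \Box q fails at 1, so \Box \Box q is false at 1.
    At 1: \Box q requires q at every successor {1, 3}.
      q fails at 1, so \Box q is false at 1.

No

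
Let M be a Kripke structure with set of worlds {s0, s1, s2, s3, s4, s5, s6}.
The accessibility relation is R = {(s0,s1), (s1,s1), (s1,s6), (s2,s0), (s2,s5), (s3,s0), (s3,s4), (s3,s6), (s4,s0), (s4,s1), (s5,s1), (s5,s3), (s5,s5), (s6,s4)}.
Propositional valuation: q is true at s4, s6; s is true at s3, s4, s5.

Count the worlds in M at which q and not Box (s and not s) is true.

Let φ = q and not Box (s and not s). Evaluate φ at each world:
  s0 (successors {s1}): φ is false.
  s1 (successors {s1, s6}): φ is false.
  s2 (successors {s0, s5}): φ is false.
  s3 (successors {s0, s4, s6}): φ is false.
  s4 (successors {s0, s1}): φ is true.
  s5 (successors {s1, s3, s5}): φ is false.
  s6 (successors {s4}): φ is true.
For instance, at s2:
  At s2: q is false, not Box (s and not s) is true, so q and not Box (s and not s) is false.
    At s2: Box (s and not s) is false, so not Box (s and not s) is true.
      At s2: Box (s and not s) requires s and not s at every successor {s0, s5}.
        s and not s fails at s0, so Box (s and not s) is false at s2.
Satisfying worlds: {s4, s6}

2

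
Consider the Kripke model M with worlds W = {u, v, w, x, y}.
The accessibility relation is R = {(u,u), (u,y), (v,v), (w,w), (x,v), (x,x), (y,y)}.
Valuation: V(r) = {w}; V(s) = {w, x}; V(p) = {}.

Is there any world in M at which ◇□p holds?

Let φ = ◇□p. Evaluate φ at each world:
  u (successors {u, y}): φ is false.
  v (successors {v}): φ is false.
  w (successors {w}): φ is false.
  x (successors {v, x}): φ is false.
  y (successors {y}): φ is false.
For instance, at w:
  At w: ◇□p requires □p at some successor in {w}.
    At w: □p is false.
  So ◇□p is false at w.

No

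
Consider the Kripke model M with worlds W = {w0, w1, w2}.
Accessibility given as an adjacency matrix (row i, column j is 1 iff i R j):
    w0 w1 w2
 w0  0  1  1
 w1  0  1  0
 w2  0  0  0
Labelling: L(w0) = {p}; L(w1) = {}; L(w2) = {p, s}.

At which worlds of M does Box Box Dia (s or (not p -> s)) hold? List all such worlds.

Recall that Box ψ holds at a world iff ψ holds at every accessible world, and Dia ψ holds iff ψ holds at some accessible world.
Let φ = Box Box Dia (s or (not p -> s)). Evaluate φ at each world:
  w0 (successors {w1, w2}): φ is false.
  w1 (successors {w1}): φ is false.
  w2 (successors ∅): φ is true.
For instance, at w1:
  At w1: Box Box Dia (s or (not p -> s)) requires Box Dia (s or (not p -> s)) at every successor {w1}.
    Box Dia (s or (not p -> s)) fails at w1, so Box Box Dia (s or (not p -> s)) is false at w1.
      At w1: Box Dia (s or (not p -> s)) requires Dia (s or (not p -> s)) at every successor {w1}.
        Dia (s or (not p -> s)) fails at w1, so Box Dia (s or (not p -> s)) is false at w1.
Satisfying worlds: {w2}

w2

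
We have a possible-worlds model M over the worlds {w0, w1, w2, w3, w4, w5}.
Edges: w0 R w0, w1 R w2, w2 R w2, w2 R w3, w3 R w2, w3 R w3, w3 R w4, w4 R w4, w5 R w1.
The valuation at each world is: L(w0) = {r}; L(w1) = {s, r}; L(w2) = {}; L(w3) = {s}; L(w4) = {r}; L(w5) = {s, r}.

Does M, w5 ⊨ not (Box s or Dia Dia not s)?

No

At w5: Box s or Dia Dia not s is true, so not (Box s or Dia Dia not s) is false.
  At w5: Box s is true, Dia Dia not s is true, so Box s or Dia Dia not s is true.
    At w5: Box s requires s at every successor {w1}.
      At w1: s is true.
    So Box s is true at w5.
    At w5: Dia Dia not s requires Dia not s at some successor in {w1}.
      Dia not s holds at w1, so Dia Dia not s is true at w5.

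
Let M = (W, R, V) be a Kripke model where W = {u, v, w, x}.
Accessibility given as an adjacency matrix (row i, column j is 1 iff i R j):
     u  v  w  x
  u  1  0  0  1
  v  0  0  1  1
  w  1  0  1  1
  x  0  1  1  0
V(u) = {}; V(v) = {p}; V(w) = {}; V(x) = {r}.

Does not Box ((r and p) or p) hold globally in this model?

Yes

Let φ = not Box ((r and p) or p). Evaluate φ at each world:
  u (successors {u, x}): φ is true.
  v (successors {w, x}): φ is true.
  w (successors {u, w, x}): φ is true.
  x (successors {v, w}): φ is true.
For instance, at x:
  At x: Box ((r and p) or p) is false, so not Box ((r and p) or p) is true.
    At x: Box ((r and p) or p) requires (r and p) or p at every successor {v, w}.
      (r and p) or p fails at w, so Box ((r and p) or p) is false at x.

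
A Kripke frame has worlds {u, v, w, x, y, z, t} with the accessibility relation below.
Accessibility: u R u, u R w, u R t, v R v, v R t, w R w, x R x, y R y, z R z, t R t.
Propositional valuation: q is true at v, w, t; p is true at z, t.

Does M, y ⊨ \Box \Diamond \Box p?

Recall that \Box ψ holds at a world iff ψ holds at every accessible world, and \Diamond ψ holds iff ψ holds at some accessible world.
At y: \Box \Diamond \Box p requires \Diamond \Box p at every successor {y}.
  \Diamond \Box p fails at y, so \Box \Diamond \Box p is false at y.
    At y: \Diamond \Box p requires \Box p at some successor in {y}.
      At y: \Box p is false.
    So \Diamond \Box p is false at y.

No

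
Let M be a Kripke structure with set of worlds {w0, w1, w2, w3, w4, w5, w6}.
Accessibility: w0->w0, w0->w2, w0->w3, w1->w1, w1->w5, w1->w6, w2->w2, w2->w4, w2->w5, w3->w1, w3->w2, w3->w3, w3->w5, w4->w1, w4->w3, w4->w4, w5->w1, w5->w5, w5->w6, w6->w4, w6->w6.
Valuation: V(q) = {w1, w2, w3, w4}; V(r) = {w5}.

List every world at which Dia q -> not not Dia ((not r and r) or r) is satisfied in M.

Let φ = Dia q -> not not Dia ((not r and r) or r). Evaluate φ at each world:
  w0 (successors {w0, w2, w3}): φ is false.
  w1 (successors {w1, w5, w6}): φ is true.
  w2 (successors {w2, w4, w5}): φ is true.
  w3 (successors {w1, w2, w3, w5}): φ is true.
  w4 (successors {w1, w3, w4}): φ is false.
  w5 (successors {w1, w5, w6}): φ is true.
  w6 (successors {w4, w6}): φ is false.
For instance, at w0:
  At w0: Dia q is true, not not Dia ((not r and r) or r) is false, so Dia q -> not not Dia ((not r and r) or r) is false.
    At w0: Dia q requires q at some successor in {w0, w2, w3}.
      q holds at w2, so Dia q is true at w0.
    At w0: not Dia ((not r and r) or r) is true, so not not Dia ((not r and r) or r) is false.
      At w0: Dia ((not r and r) or r) is false, so not Dia ((not r and r) or r) is true.
Satisfying worlds: {w1, w2, w3, w5}

w1, w2, w3, w5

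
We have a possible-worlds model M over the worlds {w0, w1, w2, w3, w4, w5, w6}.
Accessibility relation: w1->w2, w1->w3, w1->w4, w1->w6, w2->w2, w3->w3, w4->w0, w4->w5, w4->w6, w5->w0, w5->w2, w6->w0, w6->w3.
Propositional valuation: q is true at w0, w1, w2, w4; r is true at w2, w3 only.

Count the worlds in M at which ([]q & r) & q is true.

1

Recall that []ψ holds at a world iff ψ holds at every accessible world, and <>ψ holds iff ψ holds at some accessible world.
Let φ = ([]q & r) & q. Evaluate φ at each world:
  w0 (successors ∅): φ is false.
  w1 (successors {w2, w3, w4, w6}): φ is false.
  w2 (successors {w2}): φ is true.
  w3 (successors {w3}): φ is false.
  w4 (successors {w0, w5, w6}): φ is false.
  w5 (successors {w0, w2}): φ is false.
  w6 (successors {w0, w3}): φ is false.
For instance, at w6:
  At w6: []q & r is false, q is false, so ([]q & r) & q is false.
    At w6: []q is false, r is false, so []q & r is false.
      At w6: []q requires q at every successor {w0, w3}.
        q fails at w3, so []q is false at w6.
Satisfying worlds: {w2}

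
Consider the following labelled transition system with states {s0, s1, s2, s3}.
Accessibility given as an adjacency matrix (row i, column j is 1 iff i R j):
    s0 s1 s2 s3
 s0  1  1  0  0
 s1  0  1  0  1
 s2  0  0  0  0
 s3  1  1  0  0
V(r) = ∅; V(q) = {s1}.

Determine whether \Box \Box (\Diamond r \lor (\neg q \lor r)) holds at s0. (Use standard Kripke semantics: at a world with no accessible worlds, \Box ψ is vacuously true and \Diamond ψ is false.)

No

At s0: \Box \Box (\Diamond r \lor (\neg q \lor r)) requires \Box (\Diamond r \lor (\neg q \lor r)) at every successor {s0, s1}.
  \Box (\Diamond r \lor (\neg q \lor r)) fails at s0, so \Box \Box (\Diamond r \lor (\neg q \lor r)) is false at s0.
    At s0: \Box (\Diamond r \lor (\neg q \lor r)) requires \Diamond r \lor (\neg q \lor r) at every successor {s0, s1}.
      \Diamond r \lor (\neg q \lor r) fails at s1, so \Box (\Diamond r \lor (\neg q \lor r)) is false at s0.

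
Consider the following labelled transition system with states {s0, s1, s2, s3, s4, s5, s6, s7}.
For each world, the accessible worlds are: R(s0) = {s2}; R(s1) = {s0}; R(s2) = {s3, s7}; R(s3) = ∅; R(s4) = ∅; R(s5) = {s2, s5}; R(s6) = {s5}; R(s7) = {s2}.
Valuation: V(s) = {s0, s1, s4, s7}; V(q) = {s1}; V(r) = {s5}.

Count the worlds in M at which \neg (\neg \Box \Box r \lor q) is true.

2

Let φ = \neg (\neg \Box \Box r \lor q). Evaluate φ at each world:
  s0 (successors {s2}): φ is false.
  s1 (successors {s0}): φ is false.
  s2 (successors {s3, s7}): φ is false.
  s3 (successors ∅): φ is true.
  s4 (successors ∅): φ is true.
  s5 (successors {s2, s5}): φ is false.
  s6 (successors {s5}): φ is false.
  s7 (successors {s2}): φ is false.
For instance, at s2:
  At s2: \neg \Box \Box r \lor q is true, so \neg (\neg \Box \Box r \lor q) is false.
    At s2: \neg \Box \Box r is true, q is false, so \neg \Box \Box r \lor q is true.
      At s2: \Box \Box r is false, so \neg \Box \Box r is true.
Satisfying worlds: {s3, s4}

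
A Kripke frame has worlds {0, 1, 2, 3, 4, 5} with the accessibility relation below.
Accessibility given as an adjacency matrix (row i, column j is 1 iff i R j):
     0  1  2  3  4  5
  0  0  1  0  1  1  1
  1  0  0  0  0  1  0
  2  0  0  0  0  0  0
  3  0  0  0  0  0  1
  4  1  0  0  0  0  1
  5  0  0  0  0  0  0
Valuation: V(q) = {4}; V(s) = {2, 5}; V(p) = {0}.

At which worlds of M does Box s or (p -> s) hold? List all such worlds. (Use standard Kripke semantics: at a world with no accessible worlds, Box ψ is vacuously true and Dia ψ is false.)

Let φ = Box s or (p -> s). Evaluate φ at each world:
  0 (successors {1, 3, 4, 5}): φ is false.
  1 (successors {4}): φ is true.
  2 (successors ∅): φ is true.
  3 (successors {5}): φ is true.
  4 (successors {0, 5}): φ is true.
  5 (successors ∅): φ is true.
For instance, at 1:
  At 1: Box s is false, p -> s is true, so Box s or (p -> s) is true.
    At 1: Box s requires s at every successor {4}.
      s fails at 4, so Box s is false at 1.
Satisfying worlds: {1, 2, 3, 4, 5}

1, 2, 3, 4, 5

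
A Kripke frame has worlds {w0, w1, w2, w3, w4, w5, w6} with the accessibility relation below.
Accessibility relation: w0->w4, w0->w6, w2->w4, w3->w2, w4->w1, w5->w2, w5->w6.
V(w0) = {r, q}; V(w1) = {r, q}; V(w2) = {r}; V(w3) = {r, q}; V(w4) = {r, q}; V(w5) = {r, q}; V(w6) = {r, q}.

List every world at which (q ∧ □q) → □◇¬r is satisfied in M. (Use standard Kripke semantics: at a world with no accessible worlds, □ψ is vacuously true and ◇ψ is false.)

w1, w2, w3, w5, w6

Let φ = (q ∧ □q) → □◇¬r. Evaluate φ at each world:
  w0 (successors {w4, w6}): φ is false.
  w1 (successors ∅): φ is true.
  w2 (successors {w4}): φ is true.
  w3 (successors {w2}): φ is true.
  w4 (successors {w1}): φ is false.
  w5 (successors {w2, w6}): φ is true.
  w6 (successors ∅): φ is true.
For instance, at w2:
  At w2: q ∧ □q is false, □◇¬r is false, so (q ∧ □q) → □◇¬r is true.
    At w2: q is false, □q is true, so q ∧ □q is false.
      At w2: □q requires q at every successor {w4}.
        At w4: q is true.
      So □q is true at w2.
    At w2: □◇¬r requires ◇¬r at every successor {w4}.
      ◇¬r fails at w4, so □◇¬r is false at w2.
Satisfying worlds: {w1, w2, w3, w5, w6}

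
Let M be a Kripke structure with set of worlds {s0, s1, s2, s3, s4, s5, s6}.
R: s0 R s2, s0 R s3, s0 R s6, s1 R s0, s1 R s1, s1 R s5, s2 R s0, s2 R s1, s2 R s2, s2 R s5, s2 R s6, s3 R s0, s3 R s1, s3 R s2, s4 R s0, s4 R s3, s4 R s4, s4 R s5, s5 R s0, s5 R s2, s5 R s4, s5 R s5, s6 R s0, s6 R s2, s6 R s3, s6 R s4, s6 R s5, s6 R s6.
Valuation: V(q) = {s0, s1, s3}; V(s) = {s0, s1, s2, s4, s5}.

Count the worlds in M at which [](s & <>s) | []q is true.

Let φ = [](s & <>s) | []q. Evaluate φ at each world:
  s0 (successors {s2, s3, s6}): φ is false.
  s1 (successors {s0, s1, s5}): φ is true.
  s2 (successors {s0, s1, s2, s5, s6}): φ is false.
  s3 (successors {s0, s1, s2}): φ is true.
  s4 (successors {s0, s3, s4, s5}): φ is false.
  s5 (successors {s0, s2, s4, s5}): φ is true.
  s6 (successors {s0, s2, s3, s4, s5, s6}): φ is false.
For instance, at s4:
  At s4: [](s & <>s) is false, []q is false, so [](s & <>s) | []q is false.
    At s4: [](s & <>s) requires s & <>s at every successor {s0, s3, s4, s5}.
      s & <>s fails at s3, so [](s & <>s) is false at s4.
    At s4: []q requires q at every successor {s0, s3, s4, s5}.
      q fails at s4, so []q is false at s4.
Satisfying worlds: {s1, s3, s5}

3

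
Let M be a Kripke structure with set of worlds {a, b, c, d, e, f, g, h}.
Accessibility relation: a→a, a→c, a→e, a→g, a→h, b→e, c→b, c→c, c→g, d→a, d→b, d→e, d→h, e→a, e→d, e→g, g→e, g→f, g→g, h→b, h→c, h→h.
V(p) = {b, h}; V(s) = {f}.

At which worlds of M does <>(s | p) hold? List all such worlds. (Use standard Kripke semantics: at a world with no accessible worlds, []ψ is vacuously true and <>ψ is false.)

Let φ = <>(s | p). Evaluate φ at each world:
  a (successors {a, c, e, g, h}): φ is true.
  b (successors {e}): φ is false.
  c (successors {b, c, g}): φ is true.
  d (successors {a, b, e, h}): φ is true.
  e (successors {a, d, g}): φ is false.
  f (successors ∅): φ is false.
  g (successors {e, f, g}): φ is true.
  h (successors {b, c, h}): φ is true.
For instance, at b:
  At b: <>(s | p) requires s | p at some successor in {e}.
    At e: s | p is false.
  So <>(s | p) is false at b.
Satisfying worlds: {a, c, d, g, h}

a, c, d, g, h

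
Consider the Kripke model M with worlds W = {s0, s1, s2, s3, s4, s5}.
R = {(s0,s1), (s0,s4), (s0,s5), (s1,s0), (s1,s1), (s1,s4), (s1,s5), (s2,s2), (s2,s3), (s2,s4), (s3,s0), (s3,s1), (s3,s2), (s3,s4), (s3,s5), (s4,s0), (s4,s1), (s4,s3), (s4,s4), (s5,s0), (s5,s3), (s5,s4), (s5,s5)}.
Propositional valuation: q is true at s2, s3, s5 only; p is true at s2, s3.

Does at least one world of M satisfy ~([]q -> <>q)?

Let φ = ~([]q -> <>q). Evaluate φ at each world:
  s0 (successors {s1, s4, s5}): φ is false.
  s1 (successors {s0, s1, s4, s5}): φ is false.
  s2 (successors {s2, s3, s4}): φ is false.
  s3 (successors {s0, s1, s2, s4, s5}): φ is false.
  s4 (successors {s0, s1, s3, s4}): φ is false.
  s5 (successors {s0, s3, s4, s5}): φ is false.
For instance, at s0:
  At s0: []q -> <>q is true, so ~([]q -> <>q) is false.
    At s0: []q is false, <>q is true, so []q -> <>q is true.
      At s0: []q requires q at every successor {s1, s4, s5}.
        q fails at s1, so []q is false at s0.
      At s0: <>q requires q at some successor in {s1, s4, s5}.
        q holds at s5, so <>q is true at s0.

No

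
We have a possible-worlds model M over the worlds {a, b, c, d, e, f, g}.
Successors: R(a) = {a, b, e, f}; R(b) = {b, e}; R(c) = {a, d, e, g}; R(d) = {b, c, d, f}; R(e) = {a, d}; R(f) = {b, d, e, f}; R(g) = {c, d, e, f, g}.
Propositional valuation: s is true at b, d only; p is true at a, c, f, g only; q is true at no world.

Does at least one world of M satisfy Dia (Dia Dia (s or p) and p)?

Yes

Let φ = Dia (Dia Dia (s or p) and p). Evaluate φ at each world:
  a (successors {a, b, e, f}): φ is true.
  b (successors {b, e}): φ is false.
  c (successors {a, d, e, g}): φ is true.
  d (successors {b, c, d, f}): φ is true.
  e (successors {a, d}): φ is true.
  f (successors {b, d, e, f}): φ is true.
  g (successors {c, d, e, f, g}): φ is true.
Detail at a (witness):
  At a: Dia (Dia Dia (s or p) and p) requires Dia Dia (s or p) and p at some successor in {a, b, e, f}.
    Dia Dia (s or p) and p holds at a, so Dia (Dia Dia (s or p) and p) is true at a.
      At a: Dia Dia (s or p) is true, p is true, so Dia Dia (s or p) and p is true.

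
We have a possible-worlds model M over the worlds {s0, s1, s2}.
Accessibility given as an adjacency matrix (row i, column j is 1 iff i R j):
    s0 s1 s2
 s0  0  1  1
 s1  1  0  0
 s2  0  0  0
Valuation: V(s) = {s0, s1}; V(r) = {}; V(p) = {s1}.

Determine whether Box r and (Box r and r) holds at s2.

At s2: Box r is true, Box r and r is false, so Box r and (Box r and r) is false.
  At s2: no accessible worlds, so Box r holds vacuously.
  At s2: Box r is true, r is false, so Box r and r is false.
    At s2: no accessible worlds, so Box r holds vacuously.

No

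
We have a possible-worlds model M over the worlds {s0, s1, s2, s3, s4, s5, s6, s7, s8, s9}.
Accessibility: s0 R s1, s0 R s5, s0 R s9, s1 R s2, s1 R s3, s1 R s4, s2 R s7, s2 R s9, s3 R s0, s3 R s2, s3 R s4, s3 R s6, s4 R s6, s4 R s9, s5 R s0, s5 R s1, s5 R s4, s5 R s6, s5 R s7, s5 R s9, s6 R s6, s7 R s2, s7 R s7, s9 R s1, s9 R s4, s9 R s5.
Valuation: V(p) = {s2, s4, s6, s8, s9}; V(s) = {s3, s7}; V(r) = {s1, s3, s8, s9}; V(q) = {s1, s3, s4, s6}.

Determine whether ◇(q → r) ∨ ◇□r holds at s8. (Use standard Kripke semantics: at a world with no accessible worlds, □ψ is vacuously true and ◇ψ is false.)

No

At s8: ◇(q → r) is false, ◇□r is false, so ◇(q → r) ∨ ◇□r is false.
  At s8: no accessible worlds, so ◇(q → r) is false.
  At s8: no accessible worlds, so ◇□r is false.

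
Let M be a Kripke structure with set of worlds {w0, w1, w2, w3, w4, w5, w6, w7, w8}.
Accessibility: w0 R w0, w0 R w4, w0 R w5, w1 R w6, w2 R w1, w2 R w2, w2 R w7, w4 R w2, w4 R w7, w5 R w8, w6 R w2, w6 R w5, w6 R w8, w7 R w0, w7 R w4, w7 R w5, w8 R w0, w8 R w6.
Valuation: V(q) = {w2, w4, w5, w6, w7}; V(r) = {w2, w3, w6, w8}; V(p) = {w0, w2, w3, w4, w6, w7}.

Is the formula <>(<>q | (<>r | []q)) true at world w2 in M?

At w2: <>(<>q | (<>r | []q)) requires <>q | (<>r | []q) at some successor in {w1, w2, w7}.
  <>q | (<>r | []q) holds at w1, so <>(<>q | (<>r | []q)) is true at w2.
    At w1: <>q is true, <>r | []q is true, so <>q | (<>r | []q) is true.
      At w1: <>q requires q at some successor in {w6}.
        q holds at w6, so <>q is true at w1.
      At w1: <>r is true, []q is true, so <>r | []q is true.

Yes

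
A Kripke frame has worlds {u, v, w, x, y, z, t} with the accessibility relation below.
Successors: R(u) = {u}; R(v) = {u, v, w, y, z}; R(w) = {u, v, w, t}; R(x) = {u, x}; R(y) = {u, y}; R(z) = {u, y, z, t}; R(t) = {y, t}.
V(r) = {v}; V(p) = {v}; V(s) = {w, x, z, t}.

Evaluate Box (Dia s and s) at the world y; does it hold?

No

At y: Box (Dia s and s) requires Dia s and s at every successor {u, y}.
  Dia s and s fails at u, so Box (Dia s and s) is false at y.
    At u: Dia s is false, s is false, so Dia s and s is false.
      At u: Dia s requires s at some successor in {u}.
        At u: s is false.
      So Dia s is false at u.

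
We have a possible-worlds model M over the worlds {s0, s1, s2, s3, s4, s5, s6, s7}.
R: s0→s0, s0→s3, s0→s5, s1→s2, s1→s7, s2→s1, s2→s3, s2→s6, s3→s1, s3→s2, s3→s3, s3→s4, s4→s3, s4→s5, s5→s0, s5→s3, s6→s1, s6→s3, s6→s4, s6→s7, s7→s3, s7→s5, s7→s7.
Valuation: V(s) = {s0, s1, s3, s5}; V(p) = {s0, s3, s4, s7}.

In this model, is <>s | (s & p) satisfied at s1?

Recall that <>ψ holds at a world iff ψ holds at some accessible world.
At s1: <>s is false, s & p is false, so <>s | (s & p) is false.
  At s1: <>s requires s at some successor in {s2, s7}.
    At s2: s is false.
    At s7: s is false.
  So <>s is false at s1.

No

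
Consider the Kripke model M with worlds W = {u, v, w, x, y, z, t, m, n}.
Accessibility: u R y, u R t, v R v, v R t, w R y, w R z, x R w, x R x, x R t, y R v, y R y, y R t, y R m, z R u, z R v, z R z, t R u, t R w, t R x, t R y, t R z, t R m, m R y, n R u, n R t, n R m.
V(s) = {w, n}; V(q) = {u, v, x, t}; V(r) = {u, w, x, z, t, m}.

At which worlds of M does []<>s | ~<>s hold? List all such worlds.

u, v, w, y, z, m, n

Let φ = []<>s | ~<>s. Evaluate φ at each world:
  u (successors {y, t}): φ is true.
  v (successors {v, t}): φ is true.
  w (successors {y, z}): φ is true.
  x (successors {w, x, t}): φ is false.
  y (successors {v, y, t, m}): φ is true.
  z (successors {u, v, z}): φ is true.
  t (successors {u, w, x, y, z, m}): φ is false.
  m (successors {y}): φ is true.
  n (successors {u, t, m}): φ is true.
For instance, at n:
  At n: []<>s is false, ~<>s is true, so []<>s | ~<>s is true.
    At n: []<>s requires <>s at every successor {u, t, m}.
      <>s fails at u, so []<>s is false at n.
    At n: <>s is false, so ~<>s is true.
      At n: <>s requires s at some successor in {u, t, m}.
        At u: s is false.
        At t: s is false.
        At m: s is false.
      So <>s is false at n.
Satisfying worlds: {u, v, w, y, z, m, n}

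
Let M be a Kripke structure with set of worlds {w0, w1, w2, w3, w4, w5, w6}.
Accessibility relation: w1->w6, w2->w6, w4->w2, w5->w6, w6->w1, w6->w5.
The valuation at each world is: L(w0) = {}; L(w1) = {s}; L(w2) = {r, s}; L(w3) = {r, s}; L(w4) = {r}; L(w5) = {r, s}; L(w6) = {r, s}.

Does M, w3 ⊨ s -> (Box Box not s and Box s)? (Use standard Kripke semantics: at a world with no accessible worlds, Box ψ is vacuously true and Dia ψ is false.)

At w3: s is true, Box Box not s and Box s is true, so s -> (Box Box not s and Box s) is true.
  At w3: Box Box not s is true, Box s is true, so Box Box not s and Box s is true.
    At w3: no accessible worlds, so Box Box not s holds vacuously.
    At w3: no accessible worlds, so Box s holds vacuously.

Yes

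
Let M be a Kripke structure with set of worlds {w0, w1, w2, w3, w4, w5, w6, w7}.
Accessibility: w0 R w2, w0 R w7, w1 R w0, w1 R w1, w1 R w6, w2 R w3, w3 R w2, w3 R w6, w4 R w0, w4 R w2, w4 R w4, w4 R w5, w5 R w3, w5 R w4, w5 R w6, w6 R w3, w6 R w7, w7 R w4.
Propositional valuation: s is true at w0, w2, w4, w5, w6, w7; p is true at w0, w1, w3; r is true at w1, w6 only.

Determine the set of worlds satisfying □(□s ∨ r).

Let φ = □(□s ∨ r). Evaluate φ at each world:
  w0 (successors {w2, w7}): φ is false.
  w1 (successors {w0, w1, w6}): φ is true.
  w2 (successors {w3}): φ is true.
  w3 (successors {w2, w6}): φ is false.
  w4 (successors {w0, w2, w4, w5}): φ is false.
  w5 (successors {w3, w4, w6}): φ is true.
  w6 (successors {w3, w7}): φ is true.
  w7 (successors {w4}): φ is true.
For instance, at w6:
  At w6: □(□s ∨ r) requires □s ∨ r at every successor {w3, w7}.
      At w3: □s is true, r is false, so □s ∨ r is true.
      At w7: □s is true, r is false, so □s ∨ r is true.
  So □(□s ∨ r) is true at w6.
Satisfying worlds: {w1, w2, w5, w6, w7}

w1, w2, w5, w6, w7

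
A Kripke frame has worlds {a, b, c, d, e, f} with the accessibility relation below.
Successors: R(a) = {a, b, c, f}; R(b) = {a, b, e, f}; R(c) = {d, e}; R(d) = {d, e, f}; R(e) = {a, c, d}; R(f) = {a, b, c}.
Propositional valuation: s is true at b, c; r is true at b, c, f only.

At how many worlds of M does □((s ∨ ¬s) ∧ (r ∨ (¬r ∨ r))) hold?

6

Let φ = □((s ∨ ¬s) ∧ (r ∨ (¬r ∨ r))). Evaluate φ at each world:
  a (successors {a, b, c, f}): φ is true.
  b (successors {a, b, e, f}): φ is true.
  c (successors {d, e}): φ is true.
  d (successors {d, e, f}): φ is true.
  e (successors {a, c, d}): φ is true.
  f (successors {a, b, c}): φ is true.
For instance, at f:
  At f: □((s ∨ ¬s) ∧ (r ∨ (¬r ∨ r))) requires (s ∨ ¬s) ∧ (r ∨ (¬r ∨ r)) at every successor {a, b, c}.
    At a: (s ∨ ¬s) ∧ (r ∨ (¬r ∨ r)) is true.
    At b: (s ∨ ¬s) ∧ (r ∨ (¬r ∨ r)) is true.
    At c: (s ∨ ¬s) ∧ (r ∨ (¬r ∨ r)) is true.
  So □((s ∨ ¬s) ∧ (r ∨ (¬r ∨ r))) is true at f.
Satisfying worlds: {a, b, c, d, e, f}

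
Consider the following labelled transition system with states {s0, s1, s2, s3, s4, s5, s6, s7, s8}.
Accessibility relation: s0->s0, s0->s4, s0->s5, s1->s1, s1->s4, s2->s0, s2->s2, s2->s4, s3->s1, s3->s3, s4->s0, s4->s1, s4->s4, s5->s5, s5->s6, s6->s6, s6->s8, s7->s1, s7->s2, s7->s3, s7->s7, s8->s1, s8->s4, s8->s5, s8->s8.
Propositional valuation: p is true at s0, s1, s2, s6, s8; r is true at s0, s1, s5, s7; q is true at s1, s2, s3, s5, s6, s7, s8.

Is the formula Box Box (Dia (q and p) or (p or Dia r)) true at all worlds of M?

Yes

Let φ = Box Box (Dia (q and p) or (p or Dia r)). Evaluate φ at each world:
  s0 (successors {s0, s4, s5}): φ is true.
  s1 (successors {s1, s4}): φ is true.
  s2 (successors {s0, s2, s4}): φ is true.
  s3 (successors {s1, s3}): φ is true.
  s4 (successors {s0, s1, s4}): φ is true.
  s5 (successors {s5, s6}): φ is true.
  s6 (successors {s6, s8}): φ is true.
  s7 (successors {s1, s2, s3, s7}): φ is true.
  s8 (successors {s1, s4, s5, s8}): φ is true.
For instance, at s6:
  At s6: Box Box (Dia (q and p) or (p or Dia r)) requires Box (Dia (q and p) or (p or Dia r)) at every successor {s6, s8}.
      At s6: Box (Dia (q and p) or (p or Dia r)) requires Dia (q and p) or (p or Dia r) at every successor {s6, s8}.
        At s6: Dia (q and p) or (p or Dia r) is true.
        At s8: Dia (q and p) or (p or Dia r) is true.
      So Box (Dia (q and p) or (p or Dia r)) is true at s6.
      At s8: Box (Dia (q and p) or (p or Dia r)) requires Dia (q and p) or (p or Dia r) at every successor {s1, s4, s5, s8}.
        At s1: Dia (q and p) or (p or Dia r) is true.
        At s4: Dia (q and p) or (p or Dia r) is true.
        At s5: Dia (q and p) or (p or Dia r) is true.
        At s8: Dia (q and p) or (p or Dia r) is true.
      So Box (Dia (q and p) or (p or Dia r)) is true at s8.
  So Box Box (Dia (q and p) or (p or Dia r)) is true at s6.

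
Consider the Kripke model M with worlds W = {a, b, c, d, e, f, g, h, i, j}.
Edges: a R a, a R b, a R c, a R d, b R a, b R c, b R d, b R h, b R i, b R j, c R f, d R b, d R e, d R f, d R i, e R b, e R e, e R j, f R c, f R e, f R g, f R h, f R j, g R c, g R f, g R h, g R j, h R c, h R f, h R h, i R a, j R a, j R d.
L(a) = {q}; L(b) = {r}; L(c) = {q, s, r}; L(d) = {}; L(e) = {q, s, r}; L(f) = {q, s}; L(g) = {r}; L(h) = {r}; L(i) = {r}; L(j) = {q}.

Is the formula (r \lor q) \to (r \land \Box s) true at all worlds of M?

Recall that \Box ψ holds at a world iff ψ holds at every accessible world, and \Diamond ψ holds iff ψ holds at some accessible world.
Let φ = (r \lor q) \to (r \land \Box s). Evaluate φ at each world:
  a (successors {a, b, c, d}): φ is false.
  b (successors {a, c, d, h, i, j}): φ is false.
  c (successors {f}): φ is true.
  d (successors {b, e, f, i}): φ is true.
  e (successors {b, e, j}): φ is false.
  f (successors {c, e, g, h, j}): φ is false.
  g (successors {c, f, h, j}): φ is false.
  h (successors {c, f, h}): φ is false.
  i (successors {a}): φ is false.
  j (successors {a, d}): φ is false.
Detail at a (counterexample):
  At a: r \lor q is true, r \land \Box s is false, so (r \lor q) \to (r \land \Box s) is false.
    At a: r is false, \Box s is false, so r \land \Box s is false.
      At a: \Box s requires s at every successor {a, b, c, d}.
        s fails at a, so \Box s is false at a.

No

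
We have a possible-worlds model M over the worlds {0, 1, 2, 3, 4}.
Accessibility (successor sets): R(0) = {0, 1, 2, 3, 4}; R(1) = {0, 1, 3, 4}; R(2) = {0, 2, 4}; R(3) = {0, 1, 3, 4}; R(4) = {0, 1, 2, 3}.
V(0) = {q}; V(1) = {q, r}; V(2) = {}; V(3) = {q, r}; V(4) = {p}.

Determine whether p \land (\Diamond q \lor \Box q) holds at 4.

Recall that \Box ψ holds at a world iff ψ holds at every accessible world, and \Diamond ψ holds iff ψ holds at some accessible world.
At 4: p is true, \Diamond q \lor \Box q is true, so p \land (\Diamond q \lor \Box q) is true.
  At 4: \Diamond q is true, \Box q is false, so \Diamond q \lor \Box q is true.
    At 4: \Diamond q requires q at some successor in {0, 1, 2, 3}.
      q holds at 0, so \Diamond q is true at 4.
    At 4: \Box q requires q at every successor {0, 1, 2, 3}.
      q fails at 2, so \Box q is false at 4.

Yes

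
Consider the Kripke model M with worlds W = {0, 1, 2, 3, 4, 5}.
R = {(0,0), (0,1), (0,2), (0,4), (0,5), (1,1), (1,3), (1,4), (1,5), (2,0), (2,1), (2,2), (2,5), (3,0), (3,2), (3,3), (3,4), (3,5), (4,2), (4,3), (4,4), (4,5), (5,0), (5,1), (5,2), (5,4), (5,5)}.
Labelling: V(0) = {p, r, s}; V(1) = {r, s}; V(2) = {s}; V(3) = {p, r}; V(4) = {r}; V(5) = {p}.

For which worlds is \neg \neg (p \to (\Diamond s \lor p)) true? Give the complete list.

Let φ = \neg \neg (p \to (\Diamond s \lor p)). Evaluate φ at each world:
  0 (successors {0, 1, 2, 4, 5}): φ is true.
  1 (successors {1, 3, 4, 5}): φ is true.
  2 (successors {0, 1, 2, 5}): φ is true.
  3 (successors {0, 2, 3, 4, 5}): φ is true.
  4 (successors {2, 3, 4, 5}): φ is true.
  5 (successors {0, 1, 2, 4, 5}): φ is true.
For instance, at 1:
  At 1: \neg (p \to (\Diamond s \lor p)) is false, so \neg \neg (p \to (\Diamond s \lor p)) is true.
    At 1: p \to (\Diamond s \lor p) is true, so \neg (p \to (\Diamond s \lor p)) is false.
      At 1: p is false, \Diamond s \lor p is true, so p \to (\Diamond s \lor p) is true.
Satisfying worlds: {0, 1, 2, 3, 4, 5}

0, 1, 2, 3, 4, 5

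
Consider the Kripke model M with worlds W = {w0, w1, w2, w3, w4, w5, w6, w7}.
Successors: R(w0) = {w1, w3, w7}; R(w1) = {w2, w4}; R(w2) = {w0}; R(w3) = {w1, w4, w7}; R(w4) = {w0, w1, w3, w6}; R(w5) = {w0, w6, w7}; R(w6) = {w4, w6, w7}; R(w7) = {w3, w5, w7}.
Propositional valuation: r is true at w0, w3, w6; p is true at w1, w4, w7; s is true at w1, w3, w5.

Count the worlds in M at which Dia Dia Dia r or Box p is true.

8

Let φ = Dia Dia Dia r or Box p. Evaluate φ at each world:
  w0 (successors {w1, w3, w7}): φ is true.
  w1 (successors {w2, w4}): φ is true.
  w2 (successors {w0}): φ is true.
  w3 (successors {w1, w4, w7}): φ is true.
  w4 (successors {w0, w1, w3, w6}): φ is true.
  w5 (successors {w0, w6, w7}): φ is true.
  w6 (successors {w4, w6, w7}): φ is true.
  w7 (successors {w3, w5, w7}): φ is true.
For instance, at w5:
  At w5: Dia Dia Dia r is true, Box p is false, so Dia Dia Dia r or Box p is true.
    At w5: Dia Dia Dia r requires Dia Dia r at some successor in {w0, w6, w7}.
      Dia Dia r holds at w0, so Dia Dia Dia r is true at w5.
    At w5: Box p requires p at every successor {w0, w6, w7}.
      p fails at w0, so Box p is false at w5.
Satisfying worlds: {w0, w1, w2, w3, w4, w5, w6, w7}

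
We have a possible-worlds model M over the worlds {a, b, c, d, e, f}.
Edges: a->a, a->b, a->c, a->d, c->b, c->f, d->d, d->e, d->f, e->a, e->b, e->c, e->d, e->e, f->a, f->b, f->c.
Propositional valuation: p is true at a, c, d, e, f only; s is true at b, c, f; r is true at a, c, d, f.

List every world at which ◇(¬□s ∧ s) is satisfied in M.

c, d

Let φ = ◇(¬□s ∧ s). Evaluate φ at each world:
  a (successors {a, b, c, d}): φ is false.
  b (successors ∅): φ is false.
  c (successors {b, f}): φ is true.
  d (successors {d, e, f}): φ is true.
  e (successors {a, b, c, d, e}): φ is false.
  f (successors {a, b, c}): φ is false.
For instance, at c:
  At c: ◇(¬□s ∧ s) requires ¬□s ∧ s at some successor in {b, f}.
    ¬□s ∧ s holds at f, so ◇(¬□s ∧ s) is true at c.
      At f: ¬□s is true, s is true, so ¬□s ∧ s is true.
Satisfying worlds: {c, d}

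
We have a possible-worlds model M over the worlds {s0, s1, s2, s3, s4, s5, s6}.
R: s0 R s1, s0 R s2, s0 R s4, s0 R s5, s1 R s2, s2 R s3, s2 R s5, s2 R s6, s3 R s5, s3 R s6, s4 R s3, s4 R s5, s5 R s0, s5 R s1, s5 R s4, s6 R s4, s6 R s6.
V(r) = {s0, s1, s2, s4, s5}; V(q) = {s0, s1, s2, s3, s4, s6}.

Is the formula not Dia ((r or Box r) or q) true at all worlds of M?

Let φ = not Dia ((r or Box r) or q). Evaluate φ at each world:
  s0 (successors {s1, s2, s4, s5}): φ is false.
  s1 (successors {s2}): φ is false.
  s2 (successors {s3, s5, s6}): φ is false.
  s3 (successors {s5, s6}): φ is false.
  s4 (successors {s3, s5}): φ is false.
  s5 (successors {s0, s1, s4}): φ is false.
  s6 (successors {s4, s6}): φ is false.
Detail at s0 (counterexample):
  At s0: Dia ((r or Box r) or q) is true, so not Dia ((r or Box r) or q) is false.
    At s0: Dia ((r or Box r) or q) requires (r or Box r) or q at some successor in {s1, s2, s4, s5}.
      (r or Box r) or q holds at s1, so Dia ((r or Box r) or q) is true at s0.

No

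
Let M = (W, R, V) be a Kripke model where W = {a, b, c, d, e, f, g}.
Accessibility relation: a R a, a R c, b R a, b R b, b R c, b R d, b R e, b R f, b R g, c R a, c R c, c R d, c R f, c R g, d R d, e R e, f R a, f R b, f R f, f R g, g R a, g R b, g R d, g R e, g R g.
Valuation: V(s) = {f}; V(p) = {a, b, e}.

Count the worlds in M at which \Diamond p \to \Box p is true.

Recall that \Box ψ holds at a world iff ψ holds at every accessible world, and \Diamond ψ holds iff ψ holds at some accessible world.
Let φ = \Diamond p \to \Box p. Evaluate φ at each world:
  a (successors {a, c}): φ is false.
  b (successors {a, b, c, d, e, f, g}): φ is false.
  c (successors {a, c, d, f, g}): φ is false.
  d (successors {d}): φ is true.
  e (successors {e}): φ is true.
  f (successors {a, b, f, g}): φ is false.
  g (successors {a, b, d, e, g}): φ is false.
For instance, at d:
  At d: \Diamond p is false, \Box p is false, so \Diamond p \to \Box p is true.
    At d: \Diamond p requires p at some successor in {d}.
      At d: p is false.
    So \Diamond p is false at d.
    At d: \Box p requires p at every successor {d}.
      p fails at d, so \Box p is false at d.
Satisfying worlds: {d, e}

2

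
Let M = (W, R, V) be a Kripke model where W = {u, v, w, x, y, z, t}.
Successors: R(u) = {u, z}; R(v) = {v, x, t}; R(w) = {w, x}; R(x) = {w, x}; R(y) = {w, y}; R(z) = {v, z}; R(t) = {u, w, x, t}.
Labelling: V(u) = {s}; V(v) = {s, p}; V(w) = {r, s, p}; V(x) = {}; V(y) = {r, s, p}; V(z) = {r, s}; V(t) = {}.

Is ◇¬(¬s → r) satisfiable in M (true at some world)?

Yes

Let φ = ◇¬(¬s → r). Evaluate φ at each world:
  u (successors {u, z}): φ is false.
  v (successors {v, x, t}): φ is true.
  w (successors {w, x}): φ is true.
  x (successors {w, x}): φ is true.
  y (successors {w, y}): φ is false.
  z (successors {v, z}): φ is false.
  t (successors {u, w, x, t}): φ is true.
Detail at v (witness):
  At v: ◇¬(¬s → r) requires ¬(¬s → r) at some successor in {v, x, t}.
    ¬(¬s → r) holds at x, so ◇¬(¬s → r) is true at v.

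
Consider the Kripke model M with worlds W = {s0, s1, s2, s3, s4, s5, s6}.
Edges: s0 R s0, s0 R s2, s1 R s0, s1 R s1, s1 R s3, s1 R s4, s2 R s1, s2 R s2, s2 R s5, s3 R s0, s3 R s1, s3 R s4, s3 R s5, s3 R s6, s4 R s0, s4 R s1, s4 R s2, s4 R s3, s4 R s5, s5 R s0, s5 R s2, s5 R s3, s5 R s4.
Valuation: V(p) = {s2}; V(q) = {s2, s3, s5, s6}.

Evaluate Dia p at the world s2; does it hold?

Yes

Recall that Dia ψ holds at a world iff ψ holds at some accessible world.
At s2: Dia p requires p at some successor in {s1, s2, s5}.
  p holds at s2, so Dia p is true at s2.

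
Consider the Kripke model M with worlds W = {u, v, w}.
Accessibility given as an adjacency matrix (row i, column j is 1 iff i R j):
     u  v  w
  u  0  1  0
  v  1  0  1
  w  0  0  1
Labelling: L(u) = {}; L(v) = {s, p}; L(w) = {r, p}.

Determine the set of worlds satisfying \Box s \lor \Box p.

u, w

Let φ = \Box s \lor \Box p. Evaluate φ at each world:
  u (successors {v}): φ is true.
  v (successors {u, w}): φ is false.
  w (successors {w}): φ is true.
For instance, at v:
  At v: \Box s is false, \Box p is false, so \Box s \lor \Box p is false.
    At v: \Box s requires s at every successor {u, w}.
      s fails at u, so \Box s is false at v.
    At v: \Box p requires p at every successor {u, w}.
      p fails at u, so \Box p is false at v.
Satisfying worlds: {u, w}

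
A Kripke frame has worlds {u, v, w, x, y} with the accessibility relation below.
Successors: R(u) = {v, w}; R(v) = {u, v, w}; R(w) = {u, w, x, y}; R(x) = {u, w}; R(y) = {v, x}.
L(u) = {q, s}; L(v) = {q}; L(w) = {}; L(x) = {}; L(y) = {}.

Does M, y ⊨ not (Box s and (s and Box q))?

At y: Box s and (s and Box q) is false, so not (Box s and (s and Box q)) is true.
  At y: Box s is false, s and Box q is false, so Box s and (s and Box q) is false.
    At y: Box s requires s at every successor {v, x}.
      s fails at v, so Box s is false at y.
    At y: s is false, Box q is false, so s and Box q is false.
      At y: Box q requires q at every successor {v, x}.
        q fails at x, so Box q is false at y.

Yes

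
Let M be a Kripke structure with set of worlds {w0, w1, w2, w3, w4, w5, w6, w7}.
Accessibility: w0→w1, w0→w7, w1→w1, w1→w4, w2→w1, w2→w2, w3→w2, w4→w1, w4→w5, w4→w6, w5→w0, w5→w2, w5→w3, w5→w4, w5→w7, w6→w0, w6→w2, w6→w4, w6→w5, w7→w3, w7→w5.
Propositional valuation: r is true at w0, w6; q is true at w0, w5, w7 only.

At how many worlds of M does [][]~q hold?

2

Let φ = [][]~q. Evaluate φ at each world:
  w0 (successors {w1, w7}): φ is false.
  w1 (successors {w1, w4}): φ is false.
  w2 (successors {w1, w2}): φ is true.
  w3 (successors {w2}): φ is true.
  w4 (successors {w1, w5, w6}): φ is false.
  w5 (successors {w0, w2, w3, w4, w7}): φ is false.
  w6 (successors {w0, w2, w4, w5}): φ is false.
  w7 (successors {w3, w5}): φ is false.
For instance, at w7:
  At w7: [][]~q requires []~q at every successor {w3, w5}.
    []~q fails at w5, so [][]~q is false at w7.
      At w5: []~q requires ~q at every successor {w0, w2, w3, w4, w7}.
        ~q fails at w0, so []~q is false at w5.
Satisfying worlds: {w2, w3}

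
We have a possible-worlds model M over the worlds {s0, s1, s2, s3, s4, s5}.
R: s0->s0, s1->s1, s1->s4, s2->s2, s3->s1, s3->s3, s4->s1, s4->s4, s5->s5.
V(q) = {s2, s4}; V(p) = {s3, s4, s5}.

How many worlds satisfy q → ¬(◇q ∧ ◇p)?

Recall that ◇ψ holds at a world iff ψ holds at some accessible world.
Let φ = q → ¬(◇q ∧ ◇p). Evaluate φ at each world:
  s0 (successors {s0}): φ is true.
  s1 (successors {s1, s4}): φ is true.
  s2 (successors {s2}): φ is true.
  s3 (successors {s1, s3}): φ is true.
  s4 (successors {s1, s4}): φ is false.
  s5 (successors {s5}): φ is true.
For instance, at s1:
  At s1: q is false, ¬(◇q ∧ ◇p) is false, so q → ¬(◇q ∧ ◇p) is true.
    At s1: ◇q ∧ ◇p is true, so ¬(◇q ∧ ◇p) is false.
      At s1: ◇q is true, ◇p is true, so ◇q ∧ ◇p is true.
Satisfying worlds: {s0, s1, s2, s3, s5}

5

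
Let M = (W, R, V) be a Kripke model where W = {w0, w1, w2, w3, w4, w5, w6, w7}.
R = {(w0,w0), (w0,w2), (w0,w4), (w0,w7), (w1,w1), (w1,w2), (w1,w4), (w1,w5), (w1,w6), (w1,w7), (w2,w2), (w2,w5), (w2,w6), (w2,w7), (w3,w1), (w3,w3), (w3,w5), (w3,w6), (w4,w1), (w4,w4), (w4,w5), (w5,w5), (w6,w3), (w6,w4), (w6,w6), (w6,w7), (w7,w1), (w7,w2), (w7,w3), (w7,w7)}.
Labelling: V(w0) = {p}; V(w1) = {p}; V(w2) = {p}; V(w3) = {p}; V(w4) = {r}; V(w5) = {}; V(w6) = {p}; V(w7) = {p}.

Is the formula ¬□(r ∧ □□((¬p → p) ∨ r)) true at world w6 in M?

At w6: □(r ∧ □□((¬p → p) ∨ r)) is false, so ¬□(r ∧ □□((¬p → p) ∨ r)) is true.
  At w6: □(r ∧ □□((¬p → p) ∨ r)) requires r ∧ □□((¬p → p) ∨ r) at every successor {w3, w4, w6, w7}.
    r ∧ □□((¬p → p) ∨ r) fails at w3, so □(r ∧ □□((¬p → p) ∨ r)) is false at w6.
      At w3: r is false, □□((¬p → p) ∨ r) is false, so r ∧ □□((¬p → p) ∨ r) is false.

Yes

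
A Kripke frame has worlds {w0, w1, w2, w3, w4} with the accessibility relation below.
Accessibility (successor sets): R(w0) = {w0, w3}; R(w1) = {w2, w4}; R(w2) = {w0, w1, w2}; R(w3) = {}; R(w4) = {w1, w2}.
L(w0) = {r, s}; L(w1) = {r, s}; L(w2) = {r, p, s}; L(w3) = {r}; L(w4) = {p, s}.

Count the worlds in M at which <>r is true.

Let φ = <>r. Evaluate φ at each world:
  w0 (successors {w0, w3}): φ is true.
  w1 (successors {w2, w4}): φ is true.
  w2 (successors {w0, w1, w2}): φ is true.
  w3 (successors ∅): φ is false.
  w4 (successors {w1, w2}): φ is true.
For instance, at w4:
  At w4: <>r requires r at some successor in {w1, w2}.
    r holds at w1, so <>r is true at w4.
Satisfying worlds: {w0, w1, w2, w4}

4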